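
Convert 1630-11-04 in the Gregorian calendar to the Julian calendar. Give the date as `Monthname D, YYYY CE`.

The Julian–Gregorian offset here is 10 days (Julian trailing).
4 November 1630 Gregorian − 10 days → 25 October 1630 Julian.

October 25, 1630 CE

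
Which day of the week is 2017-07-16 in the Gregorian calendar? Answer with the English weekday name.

Sunday

Since JDN mod 7 = 6 (0 = Monday), the day is Sunday.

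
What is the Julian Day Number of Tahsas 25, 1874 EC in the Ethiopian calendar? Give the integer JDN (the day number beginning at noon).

Equivalently 2 January 1882 (Gregorian).
JDN 2400001 is 17 November 1858 CE (Gregorian), MJD 0; the target day is +8447 days from there, so JDN = 2408448.

2408448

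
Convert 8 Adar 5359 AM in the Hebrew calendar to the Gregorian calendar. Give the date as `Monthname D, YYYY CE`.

March 5, 1599 CE

Both dates share Julian Day Number 2305146; in the Gregorian calendar that is 5 March 1599 CE.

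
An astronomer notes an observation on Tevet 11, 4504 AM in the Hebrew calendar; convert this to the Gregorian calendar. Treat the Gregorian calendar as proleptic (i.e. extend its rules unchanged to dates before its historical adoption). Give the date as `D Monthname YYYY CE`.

5 January 744 CE

Julian Day Number of the source date = 1992804.
Converting JDN 1992804 to the Gregorian calendar gives 5 January 744 CE.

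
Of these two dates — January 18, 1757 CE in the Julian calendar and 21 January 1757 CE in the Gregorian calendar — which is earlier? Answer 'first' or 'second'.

The two dates have Julian Day Numbers 2362820 and 2362812 respectively.
Since 2362812 < 2362820, the second date comes first.

second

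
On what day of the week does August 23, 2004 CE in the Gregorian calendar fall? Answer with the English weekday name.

Monday

Since JDN mod 7 = 0 (0 = Monday), the day is Monday.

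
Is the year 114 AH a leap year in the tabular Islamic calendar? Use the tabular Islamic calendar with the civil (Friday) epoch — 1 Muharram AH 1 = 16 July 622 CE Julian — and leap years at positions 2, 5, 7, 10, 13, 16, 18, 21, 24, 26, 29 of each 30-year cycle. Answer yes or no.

Year 114 AH is year 24 of its 30-year cycle; leap positions are 2, 5, 7, 10, 13, 16, 18, 21, 24, 26, 29, so it is a leap year (355 days).

yes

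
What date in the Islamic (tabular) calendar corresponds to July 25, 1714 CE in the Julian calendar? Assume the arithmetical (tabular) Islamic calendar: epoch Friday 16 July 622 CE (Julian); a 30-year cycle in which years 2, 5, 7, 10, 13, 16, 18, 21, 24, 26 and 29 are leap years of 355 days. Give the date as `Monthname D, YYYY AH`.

Both dates share Julian Day Number 2347302; in the tabular Islamic calendar that is 24 Rajab 1126 AH.

Rajab 24, 1126 AH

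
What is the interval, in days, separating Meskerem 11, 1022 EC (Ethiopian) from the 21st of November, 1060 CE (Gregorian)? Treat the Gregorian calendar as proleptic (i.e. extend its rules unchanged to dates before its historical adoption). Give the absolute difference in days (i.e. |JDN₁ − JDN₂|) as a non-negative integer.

11391

JDN of the first date = 2097151.
JDN of the second date = 2108542.
|2108542 − 2097151| = 11391.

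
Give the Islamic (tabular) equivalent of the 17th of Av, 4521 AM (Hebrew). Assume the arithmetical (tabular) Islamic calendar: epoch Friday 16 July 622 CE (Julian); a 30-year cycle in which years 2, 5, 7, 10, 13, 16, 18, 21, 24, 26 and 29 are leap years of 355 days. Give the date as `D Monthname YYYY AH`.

Both dates share Julian Day Number 1999218; in the tabular Islamic calendar that is 16 Rabi' al-Thani 144 AH.

16 Rabi' al-Thani 144 AH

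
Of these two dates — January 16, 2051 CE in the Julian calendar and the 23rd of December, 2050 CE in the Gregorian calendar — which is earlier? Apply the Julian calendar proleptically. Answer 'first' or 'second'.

The two dates have Julian Day Numbers 2470201 and 2470164 respectively.
Since 2470164 < 2470201, the second date comes first.

second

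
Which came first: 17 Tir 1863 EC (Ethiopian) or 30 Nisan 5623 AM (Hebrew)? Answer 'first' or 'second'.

second

First date → JDN 2404452; second date → JDN 2401615.
JDN 2401615 < JDN 2404452, so the second date is earlier.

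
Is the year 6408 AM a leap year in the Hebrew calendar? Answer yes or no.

no

Hebrew year 6408 is year 5 of its 19-year Metonic cycle; leap years are at positions 3, 6, 8, 11, 14, 17, 19, so it is a common year (12 months).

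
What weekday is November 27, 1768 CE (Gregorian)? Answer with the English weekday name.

JDN 2367140 mod 7 = 6, and JDN 0 was a Monday, so this is a Sunday.

Sunday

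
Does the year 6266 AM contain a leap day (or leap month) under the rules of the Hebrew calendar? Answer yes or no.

Hebrew year 6266 is year 15 of its 19-year Metonic cycle; leap years are at positions 3, 6, 8, 11, 14, 17, 19, so it is a common year (12 months).

no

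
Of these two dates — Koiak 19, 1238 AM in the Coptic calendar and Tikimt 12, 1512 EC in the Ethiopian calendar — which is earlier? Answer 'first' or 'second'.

second

First date → JDN 2276952; second date → JDN 2276155.
JDN 2276155 < JDN 2276952, so the second date is earlier.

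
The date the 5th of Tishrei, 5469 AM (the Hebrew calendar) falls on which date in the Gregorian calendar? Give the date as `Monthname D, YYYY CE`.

Julian Day Number of the source date = 2345156.
Converting JDN 2345156 to the Gregorian calendar gives 19 September 1708 CE.

September 19, 1708 CE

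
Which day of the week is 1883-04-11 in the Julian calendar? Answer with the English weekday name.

Equivalently 23 April 1883 Gregorian, JDN 2408924.
2408924 ≡ 0 (mod 7); counting from Monday = 0 gives Monday.

Monday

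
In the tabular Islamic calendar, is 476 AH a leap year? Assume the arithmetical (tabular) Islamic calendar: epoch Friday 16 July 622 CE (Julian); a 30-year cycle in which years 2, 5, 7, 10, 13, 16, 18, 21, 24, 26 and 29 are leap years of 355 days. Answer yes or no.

Year 476 AH is year 26 of its 30-year cycle; leap positions are 2, 5, 7, 10, 13, 16, 18, 21, 24, 26, 29, so it is a leap year (355 days).

yes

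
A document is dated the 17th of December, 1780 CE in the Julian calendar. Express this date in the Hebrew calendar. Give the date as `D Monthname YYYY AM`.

Both dates share Julian Day Number 2371554; in the Hebrew calendar that is 30 Kislev 5541 AM.

30 Kislev 5541 AM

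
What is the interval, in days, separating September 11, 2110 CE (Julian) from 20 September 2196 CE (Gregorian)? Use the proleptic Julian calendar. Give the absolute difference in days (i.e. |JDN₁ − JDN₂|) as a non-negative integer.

31407

JDN of the first date = 2491989.
JDN of the second date = 2523396.
|2523396 − 2491989| = 31407.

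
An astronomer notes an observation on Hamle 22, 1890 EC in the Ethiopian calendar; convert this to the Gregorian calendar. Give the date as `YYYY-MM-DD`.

Julian Day Number of the source date = 2414499.
Converting JDN 2414499 to the Gregorian calendar gives 28 July 1898 CE.

1898-07-28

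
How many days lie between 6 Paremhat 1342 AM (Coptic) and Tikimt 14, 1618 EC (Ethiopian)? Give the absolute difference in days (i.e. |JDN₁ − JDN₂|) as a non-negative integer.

142

First date → JDN 2315015; second date → JDN 2314873.
The interval is |2315015 − 2314873| = 142 days.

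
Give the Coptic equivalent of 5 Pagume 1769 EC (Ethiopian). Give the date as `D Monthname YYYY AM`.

5 Pi Kogi Enavot 1493 AM

Julian Day Number of the source date = 2370347.
Converting JDN 2370347 to the Coptic calendar gives 5 Pi Kogi Enavot 1493 AM.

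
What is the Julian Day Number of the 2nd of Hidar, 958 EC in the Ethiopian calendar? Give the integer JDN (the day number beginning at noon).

2073826

In the proleptic Gregorian calendar the same day is 3 November 965.
JDN 2451545 is 1 January 2000 CE (Gregorian); the target day is −377719 days from there, so JDN = 2073826.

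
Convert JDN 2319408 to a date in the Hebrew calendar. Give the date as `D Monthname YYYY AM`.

7 Nisan 5398 AM

The Gregorian equivalent of JDN 2319408 is 22 March 1638.
In the Hebrew calendar that day is 7 Nisan 5398 AM.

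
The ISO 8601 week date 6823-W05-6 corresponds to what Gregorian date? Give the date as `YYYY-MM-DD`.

ISO week 1 of 6823 is the week containing the first Thursday of 6823.
Week 5, day 6 (Saturday) lands on 6823-02-04.

6823-02-04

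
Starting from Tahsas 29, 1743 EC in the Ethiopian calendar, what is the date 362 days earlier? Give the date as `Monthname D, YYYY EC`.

The starting date is JDN 2360604; 2360604 − 362 = 2360242.
JDN 2360242 corresponds to Tir 2, 1742 EC.

Tir 2, 1742 EC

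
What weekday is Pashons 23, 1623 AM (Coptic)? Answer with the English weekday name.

In the Gregorian calendar this is 31 May 1907 (JDN 2417727).
2417727 ≡ 4 (mod 7); counting from Monday = 0 gives Friday.

Friday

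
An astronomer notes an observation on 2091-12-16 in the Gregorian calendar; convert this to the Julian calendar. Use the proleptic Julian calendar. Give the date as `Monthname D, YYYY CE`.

The Julian–Gregorian offset here is 13 days (Julian trailing).
16 December 2091 Gregorian − 13 days → 3 December 2091 Julian.

December 3, 2091 CE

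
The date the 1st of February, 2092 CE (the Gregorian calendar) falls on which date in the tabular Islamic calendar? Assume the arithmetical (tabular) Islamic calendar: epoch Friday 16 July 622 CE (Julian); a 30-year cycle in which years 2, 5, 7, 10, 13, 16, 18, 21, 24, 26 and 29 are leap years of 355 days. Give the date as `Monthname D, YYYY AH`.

Both dates share Julian Day Number 2485179; in the tabular Islamic calendar that is 22 Sha'ban 1515 AH.

Sha'ban 22, 1515 AH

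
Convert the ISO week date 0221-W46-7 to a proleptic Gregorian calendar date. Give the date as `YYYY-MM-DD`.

ISO week 1 of 221 is the week containing the first Thursday of 221.
Week 46, day 7 (Sunday) lands on 0221-11-18.

0221-11-18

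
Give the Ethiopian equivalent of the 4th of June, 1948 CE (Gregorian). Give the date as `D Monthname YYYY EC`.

Julian Day Number of the source date = 2432707.
Converting JDN 2432707 to the Ethiopian calendar gives 27 Ginbot 1940 EC.

27 Ginbot 1940 EC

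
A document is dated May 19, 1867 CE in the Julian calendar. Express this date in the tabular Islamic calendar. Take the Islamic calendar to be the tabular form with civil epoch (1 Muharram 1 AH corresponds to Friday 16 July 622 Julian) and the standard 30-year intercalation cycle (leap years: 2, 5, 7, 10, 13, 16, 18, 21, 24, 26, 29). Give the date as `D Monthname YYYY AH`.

27 Muharram 1284 AH

Both dates share Julian Day Number 2403118; in the tabular Islamic calendar that is 27 Muharram 1284 AH.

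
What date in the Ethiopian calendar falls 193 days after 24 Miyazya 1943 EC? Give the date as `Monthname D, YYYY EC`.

Hidar 1, 1944 EC

The starting date is JDN 2433769; 2433769 + 193 = 2433962.
JDN 2433962 corresponds to Hidar 1, 1944 EC.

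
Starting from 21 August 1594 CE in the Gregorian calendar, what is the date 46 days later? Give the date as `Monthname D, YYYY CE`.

JDN of 21 August 1594 CE = 2303489.
2303489 + 46 = 2303535.
JDN 2303535 in the Gregorian calendar is October 6, 1594 CE.

October 6, 1594 CE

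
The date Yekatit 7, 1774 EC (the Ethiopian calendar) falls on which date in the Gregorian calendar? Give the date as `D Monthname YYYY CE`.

12 February 1782 CE

Both dates share Julian Day Number 2371965; in the Gregorian calendar that is 12 February 1782 CE.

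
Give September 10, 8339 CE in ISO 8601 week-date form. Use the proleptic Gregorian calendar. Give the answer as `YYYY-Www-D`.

8339-W36-7

The weekday is Sunday (ISO weekday 7).
That Sunday belongs to ISO week 36 of ISO year 8339.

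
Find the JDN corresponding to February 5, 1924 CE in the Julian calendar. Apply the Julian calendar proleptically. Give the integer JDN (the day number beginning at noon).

2423834

In the Gregorian calendar the same day is 18 February 1924.
JDN 2451545 is 1 January 2000 CE (Gregorian); the target day is −27711 days from there, so JDN = 2423834.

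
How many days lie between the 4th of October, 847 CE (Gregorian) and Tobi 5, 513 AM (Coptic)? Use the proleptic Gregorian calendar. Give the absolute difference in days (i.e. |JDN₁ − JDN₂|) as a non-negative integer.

First date → JDN 2030697; second date → JDN 2012162.
The interval is |2030697 − 2012162| = 18535 days.

18535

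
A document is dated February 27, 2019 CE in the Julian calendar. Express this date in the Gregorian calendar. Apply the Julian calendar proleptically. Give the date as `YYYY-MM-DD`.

2019-03-12

The Julian–Gregorian offset here is 13 days (Julian trailing).
27 February 2019 Julian + 13 days → 12 March 2019 Gregorian.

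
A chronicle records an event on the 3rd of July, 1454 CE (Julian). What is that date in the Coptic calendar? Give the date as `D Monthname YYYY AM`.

9 Epip 1170 AM

Julian Day Number of the source date = 2252315.
Converting JDN 2252315 to the Coptic calendar gives 9 Epip 1170 AM.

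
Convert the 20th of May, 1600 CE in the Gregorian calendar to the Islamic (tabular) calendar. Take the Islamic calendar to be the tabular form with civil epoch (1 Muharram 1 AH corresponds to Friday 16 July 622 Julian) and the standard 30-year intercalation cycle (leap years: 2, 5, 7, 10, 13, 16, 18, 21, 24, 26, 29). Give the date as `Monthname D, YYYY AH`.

Julian Day Number of the source date = 2305588.
Converting JDN 2305588 to the tabular Islamic calendar gives 7 Dhu al-Qa'dah 1008 AH.

Dhu al-Qa'dah 7, 1008 AH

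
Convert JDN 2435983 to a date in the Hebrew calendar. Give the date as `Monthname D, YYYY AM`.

JDN 2435983 is 24 May 1957 in the Gregorian calendar.
In the Hebrew calendar that day is Iyar 23, 5717 AM.

Iyar 23, 5717 AM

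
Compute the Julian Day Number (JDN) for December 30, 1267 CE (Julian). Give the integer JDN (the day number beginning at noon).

Equivalently 6 January 1268 (proleptic Gregorian).
JDN 2400001 is 17 November 1858 CE (Gregorian), MJD 0; the target day is −215808 days from there, so JDN = 2184193.

2184193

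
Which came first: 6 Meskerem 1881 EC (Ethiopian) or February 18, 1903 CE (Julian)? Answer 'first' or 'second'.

The two dates have Julian Day Numbers 2410896 and 2416177 respectively.
Since 2410896 < 2416177, the first date comes first.

first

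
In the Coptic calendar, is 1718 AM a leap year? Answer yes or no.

no

1718 mod 4 = 2; in the Coptic calendar a year is leap when year mod 4 = 3, so it is a common year.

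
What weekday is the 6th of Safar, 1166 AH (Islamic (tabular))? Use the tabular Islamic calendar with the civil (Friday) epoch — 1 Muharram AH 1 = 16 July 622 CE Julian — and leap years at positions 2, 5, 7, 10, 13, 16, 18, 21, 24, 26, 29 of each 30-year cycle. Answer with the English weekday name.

In the Gregorian calendar this is 13 December 1752 (JDN 2361312).
JDN 2361312 mod 7 = 2, and JDN 0 was a Monday, so this is a Wednesday.

Wednesday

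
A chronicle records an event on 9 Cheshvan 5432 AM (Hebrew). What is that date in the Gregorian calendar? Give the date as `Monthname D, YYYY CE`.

Both dates share Julian Day Number 2331666; in the Gregorian calendar that is 13 October 1671 CE.

October 13, 1671 CE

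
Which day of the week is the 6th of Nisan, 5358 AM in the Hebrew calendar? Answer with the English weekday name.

In the Gregorian calendar this is 12 April 1598 (JDN 2304819).
JDN 2304819 mod 7 = 6, and JDN 0 was a Monday, so this is a Sunday.

Sunday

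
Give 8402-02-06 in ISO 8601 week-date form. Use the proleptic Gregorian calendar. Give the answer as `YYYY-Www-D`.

The weekday is Wednesday (ISO weekday 3).
That Wednesday belongs to ISO week 6 of ISO year 8402.

8402-W06-3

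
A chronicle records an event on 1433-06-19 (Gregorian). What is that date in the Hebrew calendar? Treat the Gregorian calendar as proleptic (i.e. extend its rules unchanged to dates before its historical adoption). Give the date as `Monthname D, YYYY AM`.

Sivan 22, 5193 AM

Julian Day Number of the source date = 2244622.
Converting JDN 2244622 to the Hebrew calendar gives 22 Sivan 5193 AM.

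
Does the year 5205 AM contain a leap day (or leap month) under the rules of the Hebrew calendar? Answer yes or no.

no

Hebrew year 5205 is year 18 of its 19-year Metonic cycle; leap years are at positions 3, 6, 8, 11, 14, 17, 19, so it is a common year (12 months).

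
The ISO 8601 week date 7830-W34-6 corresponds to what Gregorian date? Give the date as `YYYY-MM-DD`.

7830-08-28

ISO week 1 of 7830 is the week containing the first Thursday of 7830.
Week 34, day 6 (Saturday) lands on 7830-08-28.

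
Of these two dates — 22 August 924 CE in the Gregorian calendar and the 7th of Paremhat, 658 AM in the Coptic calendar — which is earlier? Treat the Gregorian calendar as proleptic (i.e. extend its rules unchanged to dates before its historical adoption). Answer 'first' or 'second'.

first

The two dates have Julian Day Numbers 2058778 and 2065185 respectively.
Since 2058778 < 2065185, the first date comes first.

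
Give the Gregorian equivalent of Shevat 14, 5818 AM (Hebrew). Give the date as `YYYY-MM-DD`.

2058-02-08

Julian Day Number of the source date = 2472768.
Converting JDN 2472768 to the Gregorian calendar gives 8 February 2058 CE.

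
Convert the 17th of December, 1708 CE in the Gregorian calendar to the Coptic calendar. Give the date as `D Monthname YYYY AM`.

Julian Day Number of the source date = 2345245.
Converting JDN 2345245 to the Coptic calendar gives 10 Koiak 1425 AM.

10 Koiak 1425 AM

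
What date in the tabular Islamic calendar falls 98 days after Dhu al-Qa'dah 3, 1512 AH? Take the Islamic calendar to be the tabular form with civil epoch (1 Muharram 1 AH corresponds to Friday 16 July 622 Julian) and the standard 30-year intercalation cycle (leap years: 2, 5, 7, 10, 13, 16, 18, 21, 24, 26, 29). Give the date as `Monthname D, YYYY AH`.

Counting 98 days forward from JDN 2484185 reaches JDN 2484283, which is Safar 12, 1513 AH.

Safar 12, 1513 AH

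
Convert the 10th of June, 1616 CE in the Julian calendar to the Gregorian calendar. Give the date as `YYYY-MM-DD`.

1616-06-20

The Julian–Gregorian offset here is 10 days (Julian trailing).
10 June 1616 Julian + 10 days → 20 June 1616 Gregorian.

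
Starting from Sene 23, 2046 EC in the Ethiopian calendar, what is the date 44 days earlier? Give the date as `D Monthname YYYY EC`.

Counting 44 days back from JDN 2471449 reaches JDN 2471405, which is 9 Ginbot 2046 EC.

9 Ginbot 2046 EC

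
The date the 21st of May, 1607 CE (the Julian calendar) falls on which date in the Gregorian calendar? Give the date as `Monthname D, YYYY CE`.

The Julian–Gregorian offset here is 10 days (Julian trailing).
21 May 1607 Julian + 10 days → 31 May 1607 Gregorian.

May 31, 1607 CE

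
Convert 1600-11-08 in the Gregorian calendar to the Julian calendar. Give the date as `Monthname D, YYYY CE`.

October 29, 1600 CE

At this point the Julian calendar is 10 days behind the Gregorian.
8 November 1600 Gregorian − 10 days → 29 October 1600 Julian.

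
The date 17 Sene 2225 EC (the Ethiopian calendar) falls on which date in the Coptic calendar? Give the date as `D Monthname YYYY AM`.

Both dates share Julian Day Number 2536823; in the Coptic calendar that is 17 Paoni 1949 AM.

17 Paoni 1949 AM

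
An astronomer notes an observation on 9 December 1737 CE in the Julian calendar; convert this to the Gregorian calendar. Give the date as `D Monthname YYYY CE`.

20 December 1737 CE

The Julian–Gregorian offset here is 11 days (Julian trailing).
9 December 1737 Julian + 11 days → 20 December 1737 Gregorian.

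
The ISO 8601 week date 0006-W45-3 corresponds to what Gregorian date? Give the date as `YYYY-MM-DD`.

ISO week 1 of 6 is the week containing the first Thursday of 6.
Week 45, day 3 (Wednesday) lands on 0006-11-08.

0006-11-08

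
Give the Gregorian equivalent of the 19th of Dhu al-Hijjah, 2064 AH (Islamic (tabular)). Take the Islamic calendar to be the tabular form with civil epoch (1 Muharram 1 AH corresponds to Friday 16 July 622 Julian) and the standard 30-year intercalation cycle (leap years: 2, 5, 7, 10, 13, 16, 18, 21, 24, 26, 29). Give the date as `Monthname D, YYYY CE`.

January 20, 2625 CE

Julian Day Number of the source date = 2679841.
Converting JDN 2679841 to the Gregorian calendar gives 20 January 2625 CE.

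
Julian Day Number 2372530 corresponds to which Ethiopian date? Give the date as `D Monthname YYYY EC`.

JDN 2372530 is 31 August 1783 in the Gregorian calendar.
In the Ethiopian calendar that day is 27 Nehase 1775 EC.

27 Nehase 1775 EC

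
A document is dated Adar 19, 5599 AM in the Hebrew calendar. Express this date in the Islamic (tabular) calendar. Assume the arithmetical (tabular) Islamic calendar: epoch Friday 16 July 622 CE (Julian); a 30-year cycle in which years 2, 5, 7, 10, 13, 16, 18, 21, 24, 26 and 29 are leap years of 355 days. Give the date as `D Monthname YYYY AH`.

19 Dhu al-Hijjah 1254 AH

The source date corresponds to 5 March 1839 in the Gregorian calendar (JDN 2392804).
That day falls on 19 Dhu al-Hijjah 1254 AH in the tabular Islamic calendar.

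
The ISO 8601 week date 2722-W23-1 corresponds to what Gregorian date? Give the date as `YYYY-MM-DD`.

ISO week 1 of 2722 is the week containing the first Thursday of 2722.
Week 23, day 1 (Monday) lands on 2722-06-05.

2722-06-05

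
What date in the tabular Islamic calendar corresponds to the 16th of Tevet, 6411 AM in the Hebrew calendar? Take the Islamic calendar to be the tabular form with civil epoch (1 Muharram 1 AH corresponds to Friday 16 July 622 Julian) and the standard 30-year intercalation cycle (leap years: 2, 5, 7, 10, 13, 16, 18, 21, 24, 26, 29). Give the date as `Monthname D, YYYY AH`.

Both dates share Julian Day Number 2689317; in the tabular Islamic calendar that is 16 Ramadan 2091 AH.

Ramadan 16, 2091 AH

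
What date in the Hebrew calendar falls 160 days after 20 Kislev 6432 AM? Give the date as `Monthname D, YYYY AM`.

Sivan 3, 6432 AM

The starting date is JDN 2696969; 2696969 + 160 = 2697129.
JDN 2697129 corresponds to Sivan 3, 6432 AM.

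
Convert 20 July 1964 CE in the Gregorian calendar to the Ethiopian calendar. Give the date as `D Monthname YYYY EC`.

Julian Day Number of the source date = 2438597.
Converting JDN 2438597 to the Ethiopian calendar gives 13 Hamle 1956 EC.

13 Hamle 1956 EC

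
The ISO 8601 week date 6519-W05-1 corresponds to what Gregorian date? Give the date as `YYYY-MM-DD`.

ISO week 1 of 6519 is the week containing the first Thursday of 6519.
Week 5, day 1 (Monday) lands on 6519-01-30.

6519-01-30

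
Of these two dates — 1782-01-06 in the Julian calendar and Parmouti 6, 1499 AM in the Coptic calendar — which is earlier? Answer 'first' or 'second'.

First date → JDN 2371939; second date → JDN 2372389.
JDN 2371939 < JDN 2372389, so the first date is earlier.

first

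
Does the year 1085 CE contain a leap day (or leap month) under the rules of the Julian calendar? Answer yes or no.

1085 mod 4 = 1, so it is a common year in the Julian calendar.

no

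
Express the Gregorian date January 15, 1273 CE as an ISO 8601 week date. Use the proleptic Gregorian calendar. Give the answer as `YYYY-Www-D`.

The weekday is Sunday (ISO weekday 7).
That Sunday belongs to ISO week 2 of ISO year 1273.

1273-W02-7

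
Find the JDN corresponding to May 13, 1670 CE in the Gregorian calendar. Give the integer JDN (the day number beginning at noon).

JDN 2451545 is 1 January 2000 CE (Gregorian); the target day is −120397 days from there, so JDN = 2331148.

2331148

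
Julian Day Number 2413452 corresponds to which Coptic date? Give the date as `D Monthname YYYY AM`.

JDN 2413452 is 15 September 1895 in the Gregorian calendar.
In the Coptic calendar that day is 5 Thout 1612 AM.

5 Thout 1612 AM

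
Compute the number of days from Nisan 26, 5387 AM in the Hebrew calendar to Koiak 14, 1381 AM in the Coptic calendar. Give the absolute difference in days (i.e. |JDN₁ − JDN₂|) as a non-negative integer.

13767

JDN of the first date = 2315411.
JDN of the second date = 2329178.
|2329178 − 2315411| = 13767.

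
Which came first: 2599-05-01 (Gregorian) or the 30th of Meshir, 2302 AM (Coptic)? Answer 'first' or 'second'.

First date → JDN 2670446; second date → JDN 2665649.
JDN 2665649 < JDN 2670446, so the second date is earlier.

second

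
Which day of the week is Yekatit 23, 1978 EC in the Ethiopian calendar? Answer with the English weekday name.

This is JDN 2446492 (2 March 1986 Gregorian).
Since JDN mod 7 = 6 (0 = Monday), the day is Sunday.

Sunday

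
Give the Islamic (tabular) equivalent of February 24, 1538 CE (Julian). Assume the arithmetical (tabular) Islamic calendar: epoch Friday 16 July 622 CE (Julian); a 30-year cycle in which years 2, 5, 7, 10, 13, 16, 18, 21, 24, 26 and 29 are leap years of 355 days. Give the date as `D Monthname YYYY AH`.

Julian Day Number of the source date = 2282867.
Converting JDN 2282867 to the tabular Islamic calendar gives 24 Ramadan 944 AH.

24 Ramadan 944 AH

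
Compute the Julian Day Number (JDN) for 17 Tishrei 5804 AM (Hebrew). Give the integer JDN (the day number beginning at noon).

2467544

In the Gregorian calendar the same day is 21 October 2043.
JDN 2400001 is 17 November 1858 CE (Gregorian), MJD 0; the target day is +67543 days from there, so JDN = 2467544.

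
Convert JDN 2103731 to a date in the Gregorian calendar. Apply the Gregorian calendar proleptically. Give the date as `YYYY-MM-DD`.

Counting from JDN 2299161 = 15 Oct 1582 gives an offset of -195430 days.

1047-09-20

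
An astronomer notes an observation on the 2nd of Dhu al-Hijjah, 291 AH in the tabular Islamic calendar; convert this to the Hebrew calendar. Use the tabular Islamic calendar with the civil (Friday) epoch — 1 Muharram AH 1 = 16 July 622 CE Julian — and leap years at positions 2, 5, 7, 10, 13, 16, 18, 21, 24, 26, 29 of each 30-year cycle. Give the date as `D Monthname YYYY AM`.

3 Cheshvan 4665 AM

The source date corresponds to 20 October 904 in the proleptic Gregorian calendar (JDN 2051532).
That day falls on 3 Cheshvan 4665 AM in the Hebrew calendar.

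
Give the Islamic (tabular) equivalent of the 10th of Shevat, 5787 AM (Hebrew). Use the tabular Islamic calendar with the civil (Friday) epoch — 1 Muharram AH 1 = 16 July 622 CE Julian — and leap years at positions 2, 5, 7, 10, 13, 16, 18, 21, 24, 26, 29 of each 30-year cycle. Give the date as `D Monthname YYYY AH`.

The source date corresponds to 18 January 2027 in the Gregorian calendar (JDN 2461424).
That day falls on 9 Sha'ban 1448 AH in the tabular Islamic calendar.

9 Sha'ban 1448 AH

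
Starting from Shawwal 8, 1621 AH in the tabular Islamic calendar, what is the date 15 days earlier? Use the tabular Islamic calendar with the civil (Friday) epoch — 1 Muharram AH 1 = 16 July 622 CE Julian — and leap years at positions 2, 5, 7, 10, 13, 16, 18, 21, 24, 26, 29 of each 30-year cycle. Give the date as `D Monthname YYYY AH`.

The starting date is JDN 2522787; 2522787 − 15 = 2522772.
JDN 2522772 corresponds to 23 Ramadan 1621 AH.

23 Ramadan 1621 AH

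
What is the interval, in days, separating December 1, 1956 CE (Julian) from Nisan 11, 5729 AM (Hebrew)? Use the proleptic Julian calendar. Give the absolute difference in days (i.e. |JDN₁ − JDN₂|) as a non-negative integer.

First date → JDN 2435822; second date → JDN 2440311.
The interval is |2435822 − 2440311| = 4489 days.

4489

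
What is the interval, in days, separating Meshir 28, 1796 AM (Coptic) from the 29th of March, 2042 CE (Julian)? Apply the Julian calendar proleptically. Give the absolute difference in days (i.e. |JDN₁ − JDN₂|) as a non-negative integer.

JDN of the first date = 2480831.
JDN of the second date = 2466986.
|2466986 − 2480831| = 13845.

13845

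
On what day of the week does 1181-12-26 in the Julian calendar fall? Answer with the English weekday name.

Saturday

Equivalently 2 January 1182 Gregorian, JDN 2152778.
Since JDN mod 7 = 5 (0 = Monday), the day is Saturday.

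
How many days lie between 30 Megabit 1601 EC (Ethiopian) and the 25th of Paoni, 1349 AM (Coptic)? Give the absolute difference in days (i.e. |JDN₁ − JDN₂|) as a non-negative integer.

8851

JDN of the first date = 2308830.
JDN of the second date = 2317681.
|2317681 − 2308830| = 8851.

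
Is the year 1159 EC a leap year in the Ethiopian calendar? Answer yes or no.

yes

1159 mod 4 = 3; in the Ethiopian calendar a year is leap when year mod 4 = 3, so it is a leap year.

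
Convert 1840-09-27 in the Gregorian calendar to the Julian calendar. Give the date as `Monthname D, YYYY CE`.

September 15, 1840 CE

At this point the Julian calendar is 12 days behind the Gregorian.
27 September 1840 Gregorian − 12 days → 15 September 1840 Julian.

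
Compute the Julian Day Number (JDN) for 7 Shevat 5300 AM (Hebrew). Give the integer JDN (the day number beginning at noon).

In the proleptic Gregorian calendar the same day is 26 January 1540.
JDN 2400001 is 17 November 1858 CE (Gregorian), MJD 0; the target day is −116443 days from there, so JDN = 2283558.

2283558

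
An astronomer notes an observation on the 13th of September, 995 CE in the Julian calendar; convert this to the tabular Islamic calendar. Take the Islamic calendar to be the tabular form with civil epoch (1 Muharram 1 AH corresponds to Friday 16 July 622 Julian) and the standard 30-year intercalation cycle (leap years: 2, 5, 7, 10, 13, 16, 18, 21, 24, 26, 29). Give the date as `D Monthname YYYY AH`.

14 Sha'ban 385 AH

Both dates share Julian Day Number 2084737; in the tabular Islamic calendar that is 14 Sha'ban 385 AH.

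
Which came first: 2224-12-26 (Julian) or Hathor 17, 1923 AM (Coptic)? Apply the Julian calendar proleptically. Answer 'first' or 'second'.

second

First date → JDN 2533734; second date → JDN 2527116.
JDN 2527116 < JDN 2533734, so the second date is earlier.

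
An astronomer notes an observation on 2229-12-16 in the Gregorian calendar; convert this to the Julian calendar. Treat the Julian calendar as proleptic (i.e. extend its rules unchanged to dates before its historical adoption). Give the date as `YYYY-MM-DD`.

2229-12-01

The Julian–Gregorian offset here is 15 days (Julian trailing).
16 December 2229 Gregorian − 15 days → 1 December 2229 Julian.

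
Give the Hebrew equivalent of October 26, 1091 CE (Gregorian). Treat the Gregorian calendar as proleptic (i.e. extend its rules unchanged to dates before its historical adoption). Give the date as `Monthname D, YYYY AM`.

Both dates share Julian Day Number 2119838; in the Hebrew calendar that is 5 Cheshvan 4852 AM.

Cheshvan 5, 4852 AM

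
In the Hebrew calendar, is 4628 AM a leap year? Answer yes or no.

Hebrew year 4628 is year 11 of its 19-year Metonic cycle; leap years are at positions 3, 6, 8, 11, 14, 17, 19, so it is a leap year (13 months).

yes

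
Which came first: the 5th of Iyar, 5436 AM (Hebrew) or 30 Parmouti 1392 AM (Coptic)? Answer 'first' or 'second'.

First date → JDN 2333315; second date → JDN 2333332.
JDN 2333315 < JDN 2333332, so the first date is earlier.

first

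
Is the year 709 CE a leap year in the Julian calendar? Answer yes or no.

709 mod 4 = 1, so it is a common year in the Julian calendar.

no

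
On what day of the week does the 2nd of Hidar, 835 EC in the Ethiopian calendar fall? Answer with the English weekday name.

Equivalently 2 November 842 Gregorian, JDN 2028900.
2028900 ≡ 6 (mod 7); counting from Monday = 0 gives Sunday.

Sunday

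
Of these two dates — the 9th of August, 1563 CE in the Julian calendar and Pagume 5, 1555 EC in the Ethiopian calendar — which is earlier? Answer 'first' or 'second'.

Converting both to JDN: 2292164 vs 2292183; the smaller is the first.

first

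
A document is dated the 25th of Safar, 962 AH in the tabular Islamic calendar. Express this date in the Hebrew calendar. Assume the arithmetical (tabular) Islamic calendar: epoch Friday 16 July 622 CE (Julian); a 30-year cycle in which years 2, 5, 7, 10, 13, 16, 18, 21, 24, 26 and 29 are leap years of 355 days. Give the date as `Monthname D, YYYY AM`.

The source date corresponds to 29 January 1555 in the proleptic Gregorian calendar (JDN 2289040).
That day falls on 27 Shevat 5315 AM in the Hebrew calendar.

Shevat 27, 5315 AM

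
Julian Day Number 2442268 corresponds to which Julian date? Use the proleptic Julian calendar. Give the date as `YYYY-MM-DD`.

The Gregorian equivalent of JDN 2442268 is 8 August 1974.
In the Julian calendar that day is 1974-07-26.

1974-07-26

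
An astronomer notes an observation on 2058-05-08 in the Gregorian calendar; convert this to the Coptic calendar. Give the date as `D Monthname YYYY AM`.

30 Parmouti 1774 AM

Julian Day Number of the source date = 2472857.
Converting JDN 2472857 to the Coptic calendar gives 30 Parmouti 1774 AM.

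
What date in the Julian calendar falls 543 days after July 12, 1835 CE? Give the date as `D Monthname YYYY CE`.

5 January 1837 CE

JDN of July 12, 1835 CE = 2391484.
2391484 + 543 = 2392027.
JDN 2392027 in the Julian calendar is 5 January 1837 CE.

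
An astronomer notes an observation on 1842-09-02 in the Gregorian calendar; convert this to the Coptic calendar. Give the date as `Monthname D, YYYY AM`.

Julian Day Number of the source date = 2394081.
Converting JDN 2394081 to the Coptic calendar gives 28 Mesori 1558 AM.

Mesori 28, 1558 AM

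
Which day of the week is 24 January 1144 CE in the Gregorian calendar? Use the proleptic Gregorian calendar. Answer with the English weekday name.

Since JDN mod 7 = 0 (0 = Monday), the day is Monday.

Monday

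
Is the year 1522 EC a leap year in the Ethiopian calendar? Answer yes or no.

1522 mod 4 = 2; in the Ethiopian calendar a year is leap when year mod 4 = 3, so it is a common year.

no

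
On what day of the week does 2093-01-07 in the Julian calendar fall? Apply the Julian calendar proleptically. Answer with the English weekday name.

Tuesday

In the Gregorian calendar this is 20 January 2093 (JDN 2485533).
Since JDN mod 7 = 1 (0 = Monday), the day is Tuesday.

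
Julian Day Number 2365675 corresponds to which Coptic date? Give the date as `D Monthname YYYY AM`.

16 Hathor 1481 AM

JDN 2365675 is 23 November 1764 in the Gregorian calendar.
In the Coptic calendar that day is 16 Hathor 1481 AM.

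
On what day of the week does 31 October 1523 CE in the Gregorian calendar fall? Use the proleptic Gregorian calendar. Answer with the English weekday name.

Wednesday

2277627 ≡ 2 (mod 7); counting from Monday = 0 gives Wednesday.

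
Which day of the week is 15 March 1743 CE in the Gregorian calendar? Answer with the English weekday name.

Friday

2357751 ≡ 4 (mod 7); counting from Monday = 0 gives Friday.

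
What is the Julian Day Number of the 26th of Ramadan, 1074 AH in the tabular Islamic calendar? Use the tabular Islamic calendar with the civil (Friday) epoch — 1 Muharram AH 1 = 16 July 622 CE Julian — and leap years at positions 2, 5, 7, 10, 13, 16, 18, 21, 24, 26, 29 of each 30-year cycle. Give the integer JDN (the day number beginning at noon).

2328936

Equivalently 22 April 1664 (Gregorian).
JDN 2451545 is 1 January 2000 CE (Gregorian); the target day is −122609 days from there, so JDN = 2328936.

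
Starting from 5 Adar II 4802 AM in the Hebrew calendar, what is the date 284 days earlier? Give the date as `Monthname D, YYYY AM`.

JDN of 5 Adar II 4802 AM = 2101707.
2101707 − 284 = 2101423.
JDN 2101423 in the Hebrew calendar is Sivan 16, 4801 AM.

Sivan 16, 4801 AM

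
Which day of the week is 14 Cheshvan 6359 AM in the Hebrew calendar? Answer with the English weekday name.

In the Gregorian calendar this is 4 November 2598 (JDN 2670268).
JDN 2670268 mod 7 = 6, and JDN 0 was a Monday, so this is a Sunday.

Sunday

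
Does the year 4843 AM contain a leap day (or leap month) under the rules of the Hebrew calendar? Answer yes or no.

yes

Hebrew year 4843 is year 17 of its 19-year Metonic cycle; leap years are at positions 3, 6, 8, 11, 14, 17, 19, so it is a leap year (13 months).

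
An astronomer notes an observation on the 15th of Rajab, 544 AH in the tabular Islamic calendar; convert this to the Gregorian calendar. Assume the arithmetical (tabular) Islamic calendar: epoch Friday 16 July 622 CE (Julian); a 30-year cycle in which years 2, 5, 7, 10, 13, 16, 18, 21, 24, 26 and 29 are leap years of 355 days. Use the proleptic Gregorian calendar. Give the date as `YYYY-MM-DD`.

1149-11-25

Both dates share Julian Day Number 2141052; in the Gregorian calendar that is 25 November 1149 CE.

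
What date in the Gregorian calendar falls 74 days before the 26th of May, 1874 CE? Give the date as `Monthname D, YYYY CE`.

Counting 74 days back from JDN 2405670 reaches JDN 2405596, which is March 13, 1874 CE.

March 13, 1874 CE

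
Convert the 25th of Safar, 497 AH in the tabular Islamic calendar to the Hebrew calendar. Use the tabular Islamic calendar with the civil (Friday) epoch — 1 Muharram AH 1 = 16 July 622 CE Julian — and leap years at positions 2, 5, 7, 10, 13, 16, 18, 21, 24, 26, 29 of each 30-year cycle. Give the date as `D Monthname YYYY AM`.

Julian Day Number of the source date = 2124260.
Converting JDN 2124260 to the Hebrew calendar gives 26 Kislev 4864 AM.

26 Kislev 4864 AM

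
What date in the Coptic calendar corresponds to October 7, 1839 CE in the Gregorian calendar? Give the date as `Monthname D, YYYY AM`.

Both dates share Julian Day Number 2393020; in the Coptic calendar that is 27 Thout 1556 AM.

Thout 27, 1556 AM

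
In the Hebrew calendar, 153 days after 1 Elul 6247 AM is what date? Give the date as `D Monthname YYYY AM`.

6 Shevat 6248 AM

The starting date is JDN 2629650; 2629650 + 153 = 2629803.
JDN 2629803 corresponds to 6 Shevat 6248 AM.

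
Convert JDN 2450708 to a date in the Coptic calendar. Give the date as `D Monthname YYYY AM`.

JDN 2450708 is 16 September 1997 in the Gregorian calendar.
In the Coptic calendar that day is 6 Thout 1714 AM.

6 Thout 1714 AM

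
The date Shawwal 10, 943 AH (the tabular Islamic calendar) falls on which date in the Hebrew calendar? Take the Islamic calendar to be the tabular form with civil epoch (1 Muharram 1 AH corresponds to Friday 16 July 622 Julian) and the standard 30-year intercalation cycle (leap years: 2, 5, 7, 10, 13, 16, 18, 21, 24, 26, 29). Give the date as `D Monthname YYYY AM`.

Both dates share Julian Day Number 2282528; in the Hebrew calendar that is 10 Nisan 5297 AM.

10 Nisan 5297 AM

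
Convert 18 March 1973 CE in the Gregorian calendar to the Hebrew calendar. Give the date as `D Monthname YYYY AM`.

Both dates share Julian Day Number 2441760; in the Hebrew calendar that is 14 Adar II 5733 AM.

14 Adar II 5733 AM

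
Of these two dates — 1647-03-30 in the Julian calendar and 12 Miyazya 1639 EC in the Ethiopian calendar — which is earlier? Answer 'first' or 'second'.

First date → JDN 2322713; second date → JDN 2322721.
JDN 2322713 < JDN 2322721, so the first date is earlier.

first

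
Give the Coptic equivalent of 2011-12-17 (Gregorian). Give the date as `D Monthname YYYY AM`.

Both dates share Julian Day Number 2455913; in the Coptic calendar that is 7 Koiak 1728 AM.

7 Koiak 1728 AM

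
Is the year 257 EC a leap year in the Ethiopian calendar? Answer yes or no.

257 mod 4 = 1; in the Ethiopian calendar a year is leap when year mod 4 = 3, so it is a common year.

no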